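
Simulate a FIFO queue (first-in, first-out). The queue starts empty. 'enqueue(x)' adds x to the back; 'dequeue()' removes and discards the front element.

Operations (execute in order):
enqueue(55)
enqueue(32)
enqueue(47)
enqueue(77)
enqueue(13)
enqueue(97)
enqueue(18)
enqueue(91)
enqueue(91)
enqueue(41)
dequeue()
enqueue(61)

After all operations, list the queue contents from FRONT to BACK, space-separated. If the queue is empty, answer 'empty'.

Answer: 32 47 77 13 97 18 91 91 41 61

Derivation:
enqueue(55): [55]
enqueue(32): [55, 32]
enqueue(47): [55, 32, 47]
enqueue(77): [55, 32, 47, 77]
enqueue(13): [55, 32, 47, 77, 13]
enqueue(97): [55, 32, 47, 77, 13, 97]
enqueue(18): [55, 32, 47, 77, 13, 97, 18]
enqueue(91): [55, 32, 47, 77, 13, 97, 18, 91]
enqueue(91): [55, 32, 47, 77, 13, 97, 18, 91, 91]
enqueue(41): [55, 32, 47, 77, 13, 97, 18, 91, 91, 41]
dequeue(): [32, 47, 77, 13, 97, 18, 91, 91, 41]
enqueue(61): [32, 47, 77, 13, 97, 18, 91, 91, 41, 61]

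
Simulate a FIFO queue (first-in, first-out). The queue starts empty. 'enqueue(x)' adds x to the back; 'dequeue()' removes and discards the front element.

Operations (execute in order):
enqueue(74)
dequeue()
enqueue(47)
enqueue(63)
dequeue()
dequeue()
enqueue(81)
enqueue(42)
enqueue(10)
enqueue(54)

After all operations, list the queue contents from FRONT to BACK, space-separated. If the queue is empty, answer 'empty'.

enqueue(74): [74]
dequeue(): []
enqueue(47): [47]
enqueue(63): [47, 63]
dequeue(): [63]
dequeue(): []
enqueue(81): [81]
enqueue(42): [81, 42]
enqueue(10): [81, 42, 10]
enqueue(54): [81, 42, 10, 54]

Answer: 81 42 10 54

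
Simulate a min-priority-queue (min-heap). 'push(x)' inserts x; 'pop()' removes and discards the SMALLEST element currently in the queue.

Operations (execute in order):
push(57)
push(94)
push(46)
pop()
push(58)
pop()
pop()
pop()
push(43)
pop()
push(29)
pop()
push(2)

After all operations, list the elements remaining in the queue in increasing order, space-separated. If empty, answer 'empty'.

Answer: 2

Derivation:
push(57): heap contents = [57]
push(94): heap contents = [57, 94]
push(46): heap contents = [46, 57, 94]
pop() → 46: heap contents = [57, 94]
push(58): heap contents = [57, 58, 94]
pop() → 57: heap contents = [58, 94]
pop() → 58: heap contents = [94]
pop() → 94: heap contents = []
push(43): heap contents = [43]
pop() → 43: heap contents = []
push(29): heap contents = [29]
pop() → 29: heap contents = []
push(2): heap contents = [2]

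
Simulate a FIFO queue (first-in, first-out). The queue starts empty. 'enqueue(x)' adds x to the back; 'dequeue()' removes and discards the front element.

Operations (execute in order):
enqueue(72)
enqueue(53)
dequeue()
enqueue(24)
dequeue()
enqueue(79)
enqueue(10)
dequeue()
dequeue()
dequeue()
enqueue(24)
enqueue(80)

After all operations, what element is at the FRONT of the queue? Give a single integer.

enqueue(72): queue = [72]
enqueue(53): queue = [72, 53]
dequeue(): queue = [53]
enqueue(24): queue = [53, 24]
dequeue(): queue = [24]
enqueue(79): queue = [24, 79]
enqueue(10): queue = [24, 79, 10]
dequeue(): queue = [79, 10]
dequeue(): queue = [10]
dequeue(): queue = []
enqueue(24): queue = [24]
enqueue(80): queue = [24, 80]

Answer: 24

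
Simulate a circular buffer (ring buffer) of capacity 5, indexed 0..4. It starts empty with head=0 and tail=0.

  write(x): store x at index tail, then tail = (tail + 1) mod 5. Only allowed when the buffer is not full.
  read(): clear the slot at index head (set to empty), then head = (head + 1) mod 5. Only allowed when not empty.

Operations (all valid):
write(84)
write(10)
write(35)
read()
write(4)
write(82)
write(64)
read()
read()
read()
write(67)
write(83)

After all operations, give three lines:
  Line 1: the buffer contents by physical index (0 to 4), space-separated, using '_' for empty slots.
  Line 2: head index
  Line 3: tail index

Answer: 64 67 83 _ 82
4
3

Derivation:
write(84): buf=[84 _ _ _ _], head=0, tail=1, size=1
write(10): buf=[84 10 _ _ _], head=0, tail=2, size=2
write(35): buf=[84 10 35 _ _], head=0, tail=3, size=3
read(): buf=[_ 10 35 _ _], head=1, tail=3, size=2
write(4): buf=[_ 10 35 4 _], head=1, tail=4, size=3
write(82): buf=[_ 10 35 4 82], head=1, tail=0, size=4
write(64): buf=[64 10 35 4 82], head=1, tail=1, size=5
read(): buf=[64 _ 35 4 82], head=2, tail=1, size=4
read(): buf=[64 _ _ 4 82], head=3, tail=1, size=3
read(): buf=[64 _ _ _ 82], head=4, tail=1, size=2
write(67): buf=[64 67 _ _ 82], head=4, tail=2, size=3
write(83): buf=[64 67 83 _ 82], head=4, tail=3, size=4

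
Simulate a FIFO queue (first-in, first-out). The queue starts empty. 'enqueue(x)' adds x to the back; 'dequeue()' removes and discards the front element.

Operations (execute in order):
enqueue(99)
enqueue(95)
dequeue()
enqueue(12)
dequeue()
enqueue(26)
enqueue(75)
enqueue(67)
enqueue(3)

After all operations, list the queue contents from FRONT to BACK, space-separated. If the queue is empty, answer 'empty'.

enqueue(99): [99]
enqueue(95): [99, 95]
dequeue(): [95]
enqueue(12): [95, 12]
dequeue(): [12]
enqueue(26): [12, 26]
enqueue(75): [12, 26, 75]
enqueue(67): [12, 26, 75, 67]
enqueue(3): [12, 26, 75, 67, 3]

Answer: 12 26 75 67 3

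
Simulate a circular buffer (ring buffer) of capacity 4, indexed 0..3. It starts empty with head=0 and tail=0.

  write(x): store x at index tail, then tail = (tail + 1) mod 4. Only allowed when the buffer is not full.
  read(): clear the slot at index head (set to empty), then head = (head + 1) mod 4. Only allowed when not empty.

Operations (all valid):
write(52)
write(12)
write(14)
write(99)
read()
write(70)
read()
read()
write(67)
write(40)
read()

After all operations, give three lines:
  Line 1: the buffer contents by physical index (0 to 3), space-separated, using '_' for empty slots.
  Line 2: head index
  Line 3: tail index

Answer: 70 67 40 _
0
3

Derivation:
write(52): buf=[52 _ _ _], head=0, tail=1, size=1
write(12): buf=[52 12 _ _], head=0, tail=2, size=2
write(14): buf=[52 12 14 _], head=0, tail=3, size=3
write(99): buf=[52 12 14 99], head=0, tail=0, size=4
read(): buf=[_ 12 14 99], head=1, tail=0, size=3
write(70): buf=[70 12 14 99], head=1, tail=1, size=4
read(): buf=[70 _ 14 99], head=2, tail=1, size=3
read(): buf=[70 _ _ 99], head=3, tail=1, size=2
write(67): buf=[70 67 _ 99], head=3, tail=2, size=3
write(40): buf=[70 67 40 99], head=3, tail=3, size=4
read(): buf=[70 67 40 _], head=0, tail=3, size=3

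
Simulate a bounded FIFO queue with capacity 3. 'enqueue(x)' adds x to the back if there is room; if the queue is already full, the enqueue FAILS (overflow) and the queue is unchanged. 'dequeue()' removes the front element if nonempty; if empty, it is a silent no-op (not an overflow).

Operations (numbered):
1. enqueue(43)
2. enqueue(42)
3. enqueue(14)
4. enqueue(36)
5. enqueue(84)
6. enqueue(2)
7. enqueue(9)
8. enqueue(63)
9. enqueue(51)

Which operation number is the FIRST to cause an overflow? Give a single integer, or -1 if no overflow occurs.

Answer: 4

Derivation:
1. enqueue(43): size=1
2. enqueue(42): size=2
3. enqueue(14): size=3
4. enqueue(36): size=3=cap → OVERFLOW (fail)
5. enqueue(84): size=3=cap → OVERFLOW (fail)
6. enqueue(2): size=3=cap → OVERFLOW (fail)
7. enqueue(9): size=3=cap → OVERFLOW (fail)
8. enqueue(63): size=3=cap → OVERFLOW (fail)
9. enqueue(51): size=3=cap → OVERFLOW (fail)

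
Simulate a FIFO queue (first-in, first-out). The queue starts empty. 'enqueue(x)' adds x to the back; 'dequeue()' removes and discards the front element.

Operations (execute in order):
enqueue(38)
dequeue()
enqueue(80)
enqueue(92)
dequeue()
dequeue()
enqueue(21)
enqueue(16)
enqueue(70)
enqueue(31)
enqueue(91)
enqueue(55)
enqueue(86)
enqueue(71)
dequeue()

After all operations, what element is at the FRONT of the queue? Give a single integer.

Answer: 16

Derivation:
enqueue(38): queue = [38]
dequeue(): queue = []
enqueue(80): queue = [80]
enqueue(92): queue = [80, 92]
dequeue(): queue = [92]
dequeue(): queue = []
enqueue(21): queue = [21]
enqueue(16): queue = [21, 16]
enqueue(70): queue = [21, 16, 70]
enqueue(31): queue = [21, 16, 70, 31]
enqueue(91): queue = [21, 16, 70, 31, 91]
enqueue(55): queue = [21, 16, 70, 31, 91, 55]
enqueue(86): queue = [21, 16, 70, 31, 91, 55, 86]
enqueue(71): queue = [21, 16, 70, 31, 91, 55, 86, 71]
dequeue(): queue = [16, 70, 31, 91, 55, 86, 71]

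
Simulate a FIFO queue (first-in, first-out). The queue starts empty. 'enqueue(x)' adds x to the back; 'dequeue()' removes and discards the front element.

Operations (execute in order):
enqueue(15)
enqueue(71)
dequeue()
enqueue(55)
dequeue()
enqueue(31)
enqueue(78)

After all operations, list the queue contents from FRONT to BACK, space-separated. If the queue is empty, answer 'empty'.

Answer: 55 31 78

Derivation:
enqueue(15): [15]
enqueue(71): [15, 71]
dequeue(): [71]
enqueue(55): [71, 55]
dequeue(): [55]
enqueue(31): [55, 31]
enqueue(78): [55, 31, 78]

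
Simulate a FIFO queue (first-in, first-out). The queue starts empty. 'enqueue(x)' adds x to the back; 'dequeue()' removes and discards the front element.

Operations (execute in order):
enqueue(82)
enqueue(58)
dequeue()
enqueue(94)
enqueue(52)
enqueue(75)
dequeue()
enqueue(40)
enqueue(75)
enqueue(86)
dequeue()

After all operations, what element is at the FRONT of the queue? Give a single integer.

enqueue(82): queue = [82]
enqueue(58): queue = [82, 58]
dequeue(): queue = [58]
enqueue(94): queue = [58, 94]
enqueue(52): queue = [58, 94, 52]
enqueue(75): queue = [58, 94, 52, 75]
dequeue(): queue = [94, 52, 75]
enqueue(40): queue = [94, 52, 75, 40]
enqueue(75): queue = [94, 52, 75, 40, 75]
enqueue(86): queue = [94, 52, 75, 40, 75, 86]
dequeue(): queue = [52, 75, 40, 75, 86]

Answer: 52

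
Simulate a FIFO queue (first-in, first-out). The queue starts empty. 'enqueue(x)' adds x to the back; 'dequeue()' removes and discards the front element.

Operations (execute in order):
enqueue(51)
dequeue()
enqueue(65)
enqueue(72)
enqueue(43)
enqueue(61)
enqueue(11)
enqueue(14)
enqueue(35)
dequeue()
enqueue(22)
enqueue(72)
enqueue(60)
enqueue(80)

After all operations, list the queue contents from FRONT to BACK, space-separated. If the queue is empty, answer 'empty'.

Answer: 72 43 61 11 14 35 22 72 60 80

Derivation:
enqueue(51): [51]
dequeue(): []
enqueue(65): [65]
enqueue(72): [65, 72]
enqueue(43): [65, 72, 43]
enqueue(61): [65, 72, 43, 61]
enqueue(11): [65, 72, 43, 61, 11]
enqueue(14): [65, 72, 43, 61, 11, 14]
enqueue(35): [65, 72, 43, 61, 11, 14, 35]
dequeue(): [72, 43, 61, 11, 14, 35]
enqueue(22): [72, 43, 61, 11, 14, 35, 22]
enqueue(72): [72, 43, 61, 11, 14, 35, 22, 72]
enqueue(60): [72, 43, 61, 11, 14, 35, 22, 72, 60]
enqueue(80): [72, 43, 61, 11, 14, 35, 22, 72, 60, 80]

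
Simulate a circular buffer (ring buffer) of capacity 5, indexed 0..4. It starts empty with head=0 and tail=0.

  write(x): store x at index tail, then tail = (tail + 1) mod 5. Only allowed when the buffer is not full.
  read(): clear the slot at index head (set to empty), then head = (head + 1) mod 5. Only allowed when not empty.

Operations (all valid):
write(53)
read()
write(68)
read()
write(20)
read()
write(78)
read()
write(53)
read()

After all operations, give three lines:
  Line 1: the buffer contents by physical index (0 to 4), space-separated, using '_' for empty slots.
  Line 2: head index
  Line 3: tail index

write(53): buf=[53 _ _ _ _], head=0, tail=1, size=1
read(): buf=[_ _ _ _ _], head=1, tail=1, size=0
write(68): buf=[_ 68 _ _ _], head=1, tail=2, size=1
read(): buf=[_ _ _ _ _], head=2, tail=2, size=0
write(20): buf=[_ _ 20 _ _], head=2, tail=3, size=1
read(): buf=[_ _ _ _ _], head=3, tail=3, size=0
write(78): buf=[_ _ _ 78 _], head=3, tail=4, size=1
read(): buf=[_ _ _ _ _], head=4, tail=4, size=0
write(53): buf=[_ _ _ _ 53], head=4, tail=0, size=1
read(): buf=[_ _ _ _ _], head=0, tail=0, size=0

Answer: _ _ _ _ _
0
0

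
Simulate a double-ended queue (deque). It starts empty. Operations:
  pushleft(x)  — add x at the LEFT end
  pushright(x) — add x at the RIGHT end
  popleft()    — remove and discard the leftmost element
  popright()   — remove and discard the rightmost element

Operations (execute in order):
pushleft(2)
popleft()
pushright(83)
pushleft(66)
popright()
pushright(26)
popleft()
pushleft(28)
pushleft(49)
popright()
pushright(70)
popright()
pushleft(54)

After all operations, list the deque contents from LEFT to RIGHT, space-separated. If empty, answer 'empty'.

Answer: 54 49 28

Derivation:
pushleft(2): [2]
popleft(): []
pushright(83): [83]
pushleft(66): [66, 83]
popright(): [66]
pushright(26): [66, 26]
popleft(): [26]
pushleft(28): [28, 26]
pushleft(49): [49, 28, 26]
popright(): [49, 28]
pushright(70): [49, 28, 70]
popright(): [49, 28]
pushleft(54): [54, 49, 28]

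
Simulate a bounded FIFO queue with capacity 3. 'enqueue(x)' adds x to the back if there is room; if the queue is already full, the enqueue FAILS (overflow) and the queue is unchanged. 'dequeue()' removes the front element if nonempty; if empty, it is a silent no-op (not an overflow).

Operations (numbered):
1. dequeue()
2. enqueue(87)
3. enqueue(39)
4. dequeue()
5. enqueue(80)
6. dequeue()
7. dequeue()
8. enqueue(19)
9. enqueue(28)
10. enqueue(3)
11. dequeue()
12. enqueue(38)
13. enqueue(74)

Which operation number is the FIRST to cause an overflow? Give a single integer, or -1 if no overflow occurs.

1. dequeue(): empty, no-op, size=0
2. enqueue(87): size=1
3. enqueue(39): size=2
4. dequeue(): size=1
5. enqueue(80): size=2
6. dequeue(): size=1
7. dequeue(): size=0
8. enqueue(19): size=1
9. enqueue(28): size=2
10. enqueue(3): size=3
11. dequeue(): size=2
12. enqueue(38): size=3
13. enqueue(74): size=3=cap → OVERFLOW (fail)

Answer: 13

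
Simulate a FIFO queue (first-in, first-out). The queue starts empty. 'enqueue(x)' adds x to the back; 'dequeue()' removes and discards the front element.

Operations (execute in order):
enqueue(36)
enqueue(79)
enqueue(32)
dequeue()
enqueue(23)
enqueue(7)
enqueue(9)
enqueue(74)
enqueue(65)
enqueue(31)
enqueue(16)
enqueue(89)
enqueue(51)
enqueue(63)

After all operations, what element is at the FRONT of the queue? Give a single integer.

enqueue(36): queue = [36]
enqueue(79): queue = [36, 79]
enqueue(32): queue = [36, 79, 32]
dequeue(): queue = [79, 32]
enqueue(23): queue = [79, 32, 23]
enqueue(7): queue = [79, 32, 23, 7]
enqueue(9): queue = [79, 32, 23, 7, 9]
enqueue(74): queue = [79, 32, 23, 7, 9, 74]
enqueue(65): queue = [79, 32, 23, 7, 9, 74, 65]
enqueue(31): queue = [79, 32, 23, 7, 9, 74, 65, 31]
enqueue(16): queue = [79, 32, 23, 7, 9, 74, 65, 31, 16]
enqueue(89): queue = [79, 32, 23, 7, 9, 74, 65, 31, 16, 89]
enqueue(51): queue = [79, 32, 23, 7, 9, 74, 65, 31, 16, 89, 51]
enqueue(63): queue = [79, 32, 23, 7, 9, 74, 65, 31, 16, 89, 51, 63]

Answer: 79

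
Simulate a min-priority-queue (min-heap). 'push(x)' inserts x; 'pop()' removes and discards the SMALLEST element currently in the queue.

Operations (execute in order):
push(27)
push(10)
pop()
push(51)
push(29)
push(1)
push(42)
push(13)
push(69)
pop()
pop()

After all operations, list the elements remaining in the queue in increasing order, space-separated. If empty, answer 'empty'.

Answer: 27 29 42 51 69

Derivation:
push(27): heap contents = [27]
push(10): heap contents = [10, 27]
pop() → 10: heap contents = [27]
push(51): heap contents = [27, 51]
push(29): heap contents = [27, 29, 51]
push(1): heap contents = [1, 27, 29, 51]
push(42): heap contents = [1, 27, 29, 42, 51]
push(13): heap contents = [1, 13, 27, 29, 42, 51]
push(69): heap contents = [1, 13, 27, 29, 42, 51, 69]
pop() → 1: heap contents = [13, 27, 29, 42, 51, 69]
pop() → 13: heap contents = [27, 29, 42, 51, 69]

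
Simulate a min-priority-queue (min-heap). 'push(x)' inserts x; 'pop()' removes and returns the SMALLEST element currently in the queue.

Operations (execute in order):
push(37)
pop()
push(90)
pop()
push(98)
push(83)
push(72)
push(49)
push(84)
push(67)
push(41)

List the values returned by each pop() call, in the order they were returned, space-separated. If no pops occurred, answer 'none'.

push(37): heap contents = [37]
pop() → 37: heap contents = []
push(90): heap contents = [90]
pop() → 90: heap contents = []
push(98): heap contents = [98]
push(83): heap contents = [83, 98]
push(72): heap contents = [72, 83, 98]
push(49): heap contents = [49, 72, 83, 98]
push(84): heap contents = [49, 72, 83, 84, 98]
push(67): heap contents = [49, 67, 72, 83, 84, 98]
push(41): heap contents = [41, 49, 67, 72, 83, 84, 98]

Answer: 37 90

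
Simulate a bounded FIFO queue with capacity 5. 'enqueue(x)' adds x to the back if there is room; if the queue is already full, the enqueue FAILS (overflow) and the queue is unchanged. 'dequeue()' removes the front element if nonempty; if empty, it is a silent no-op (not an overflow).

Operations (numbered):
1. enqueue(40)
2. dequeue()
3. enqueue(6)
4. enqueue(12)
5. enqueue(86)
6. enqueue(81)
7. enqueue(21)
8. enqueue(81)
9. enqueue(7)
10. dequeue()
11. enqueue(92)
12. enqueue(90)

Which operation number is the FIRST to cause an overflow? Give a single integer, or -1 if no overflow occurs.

Answer: 8

Derivation:
1. enqueue(40): size=1
2. dequeue(): size=0
3. enqueue(6): size=1
4. enqueue(12): size=2
5. enqueue(86): size=3
6. enqueue(81): size=4
7. enqueue(21): size=5
8. enqueue(81): size=5=cap → OVERFLOW (fail)
9. enqueue(7): size=5=cap → OVERFLOW (fail)
10. dequeue(): size=4
11. enqueue(92): size=5
12. enqueue(90): size=5=cap → OVERFLOW (fail)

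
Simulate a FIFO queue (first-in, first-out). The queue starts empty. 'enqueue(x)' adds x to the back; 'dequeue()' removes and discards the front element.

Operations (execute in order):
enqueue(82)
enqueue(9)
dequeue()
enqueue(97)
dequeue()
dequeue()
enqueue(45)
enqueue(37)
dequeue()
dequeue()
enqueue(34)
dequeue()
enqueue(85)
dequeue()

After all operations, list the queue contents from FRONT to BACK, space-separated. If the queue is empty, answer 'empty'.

Answer: empty

Derivation:
enqueue(82): [82]
enqueue(9): [82, 9]
dequeue(): [9]
enqueue(97): [9, 97]
dequeue(): [97]
dequeue(): []
enqueue(45): [45]
enqueue(37): [45, 37]
dequeue(): [37]
dequeue(): []
enqueue(34): [34]
dequeue(): []
enqueue(85): [85]
dequeue(): []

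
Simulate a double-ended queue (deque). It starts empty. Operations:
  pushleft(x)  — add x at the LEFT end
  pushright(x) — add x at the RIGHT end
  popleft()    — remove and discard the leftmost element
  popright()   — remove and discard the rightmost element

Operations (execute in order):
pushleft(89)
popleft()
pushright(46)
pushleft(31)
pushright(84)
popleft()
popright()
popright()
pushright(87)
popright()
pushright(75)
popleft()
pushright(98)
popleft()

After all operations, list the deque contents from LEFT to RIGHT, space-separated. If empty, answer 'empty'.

pushleft(89): [89]
popleft(): []
pushright(46): [46]
pushleft(31): [31, 46]
pushright(84): [31, 46, 84]
popleft(): [46, 84]
popright(): [46]
popright(): []
pushright(87): [87]
popright(): []
pushright(75): [75]
popleft(): []
pushright(98): [98]
popleft(): []

Answer: empty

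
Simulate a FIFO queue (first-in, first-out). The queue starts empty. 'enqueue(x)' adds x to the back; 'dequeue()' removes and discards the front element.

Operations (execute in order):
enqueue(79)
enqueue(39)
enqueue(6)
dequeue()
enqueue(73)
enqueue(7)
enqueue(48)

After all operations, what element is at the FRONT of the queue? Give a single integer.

Answer: 39

Derivation:
enqueue(79): queue = [79]
enqueue(39): queue = [79, 39]
enqueue(6): queue = [79, 39, 6]
dequeue(): queue = [39, 6]
enqueue(73): queue = [39, 6, 73]
enqueue(7): queue = [39, 6, 73, 7]
enqueue(48): queue = [39, 6, 73, 7, 48]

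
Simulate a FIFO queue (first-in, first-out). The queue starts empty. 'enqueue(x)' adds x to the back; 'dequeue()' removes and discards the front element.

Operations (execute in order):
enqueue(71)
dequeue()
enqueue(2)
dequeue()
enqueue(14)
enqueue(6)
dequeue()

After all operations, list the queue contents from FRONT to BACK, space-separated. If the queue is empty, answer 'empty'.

Answer: 6

Derivation:
enqueue(71): [71]
dequeue(): []
enqueue(2): [2]
dequeue(): []
enqueue(14): [14]
enqueue(6): [14, 6]
dequeue(): [6]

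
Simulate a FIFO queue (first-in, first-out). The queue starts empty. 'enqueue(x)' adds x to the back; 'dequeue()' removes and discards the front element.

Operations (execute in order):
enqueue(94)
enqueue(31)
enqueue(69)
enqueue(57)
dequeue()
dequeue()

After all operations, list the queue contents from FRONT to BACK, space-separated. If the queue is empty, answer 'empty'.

Answer: 69 57

Derivation:
enqueue(94): [94]
enqueue(31): [94, 31]
enqueue(69): [94, 31, 69]
enqueue(57): [94, 31, 69, 57]
dequeue(): [31, 69, 57]
dequeue(): [69, 57]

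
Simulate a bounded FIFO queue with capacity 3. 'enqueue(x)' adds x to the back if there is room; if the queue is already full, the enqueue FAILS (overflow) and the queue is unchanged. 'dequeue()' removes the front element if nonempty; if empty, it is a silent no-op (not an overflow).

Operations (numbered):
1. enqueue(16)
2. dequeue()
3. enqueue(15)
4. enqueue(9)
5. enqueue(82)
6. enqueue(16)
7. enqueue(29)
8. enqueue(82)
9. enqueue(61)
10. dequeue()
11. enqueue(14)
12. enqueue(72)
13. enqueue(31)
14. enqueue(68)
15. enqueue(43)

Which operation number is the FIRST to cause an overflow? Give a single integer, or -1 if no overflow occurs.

Answer: 6

Derivation:
1. enqueue(16): size=1
2. dequeue(): size=0
3. enqueue(15): size=1
4. enqueue(9): size=2
5. enqueue(82): size=3
6. enqueue(16): size=3=cap → OVERFLOW (fail)
7. enqueue(29): size=3=cap → OVERFLOW (fail)
8. enqueue(82): size=3=cap → OVERFLOW (fail)
9. enqueue(61): size=3=cap → OVERFLOW (fail)
10. dequeue(): size=2
11. enqueue(14): size=3
12. enqueue(72): size=3=cap → OVERFLOW (fail)
13. enqueue(31): size=3=cap → OVERFLOW (fail)
14. enqueue(68): size=3=cap → OVERFLOW (fail)
15. enqueue(43): size=3=cap → OVERFLOW (fail)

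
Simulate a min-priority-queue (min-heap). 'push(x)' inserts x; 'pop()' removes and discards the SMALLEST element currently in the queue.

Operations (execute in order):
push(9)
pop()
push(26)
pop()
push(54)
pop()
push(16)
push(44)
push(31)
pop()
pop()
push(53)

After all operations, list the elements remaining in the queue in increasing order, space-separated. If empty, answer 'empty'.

Answer: 44 53

Derivation:
push(9): heap contents = [9]
pop() → 9: heap contents = []
push(26): heap contents = [26]
pop() → 26: heap contents = []
push(54): heap contents = [54]
pop() → 54: heap contents = []
push(16): heap contents = [16]
push(44): heap contents = [16, 44]
push(31): heap contents = [16, 31, 44]
pop() → 16: heap contents = [31, 44]
pop() → 31: heap contents = [44]
push(53): heap contents = [44, 53]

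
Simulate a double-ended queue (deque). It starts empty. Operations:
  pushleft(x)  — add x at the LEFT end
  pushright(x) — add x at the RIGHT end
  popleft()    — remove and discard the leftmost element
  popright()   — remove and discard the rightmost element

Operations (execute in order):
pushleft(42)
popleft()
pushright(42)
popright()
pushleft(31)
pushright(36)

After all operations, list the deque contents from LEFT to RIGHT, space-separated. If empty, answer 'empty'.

pushleft(42): [42]
popleft(): []
pushright(42): [42]
popright(): []
pushleft(31): [31]
pushright(36): [31, 36]

Answer: 31 36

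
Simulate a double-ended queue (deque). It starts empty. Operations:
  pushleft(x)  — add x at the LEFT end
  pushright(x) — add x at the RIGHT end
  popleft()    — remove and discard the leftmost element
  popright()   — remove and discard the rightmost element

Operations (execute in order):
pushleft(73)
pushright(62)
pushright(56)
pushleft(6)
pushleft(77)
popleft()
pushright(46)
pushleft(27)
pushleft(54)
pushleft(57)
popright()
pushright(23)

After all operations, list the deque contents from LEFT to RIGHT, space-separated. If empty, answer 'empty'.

pushleft(73): [73]
pushright(62): [73, 62]
pushright(56): [73, 62, 56]
pushleft(6): [6, 73, 62, 56]
pushleft(77): [77, 6, 73, 62, 56]
popleft(): [6, 73, 62, 56]
pushright(46): [6, 73, 62, 56, 46]
pushleft(27): [27, 6, 73, 62, 56, 46]
pushleft(54): [54, 27, 6, 73, 62, 56, 46]
pushleft(57): [57, 54, 27, 6, 73, 62, 56, 46]
popright(): [57, 54, 27, 6, 73, 62, 56]
pushright(23): [57, 54, 27, 6, 73, 62, 56, 23]

Answer: 57 54 27 6 73 62 56 23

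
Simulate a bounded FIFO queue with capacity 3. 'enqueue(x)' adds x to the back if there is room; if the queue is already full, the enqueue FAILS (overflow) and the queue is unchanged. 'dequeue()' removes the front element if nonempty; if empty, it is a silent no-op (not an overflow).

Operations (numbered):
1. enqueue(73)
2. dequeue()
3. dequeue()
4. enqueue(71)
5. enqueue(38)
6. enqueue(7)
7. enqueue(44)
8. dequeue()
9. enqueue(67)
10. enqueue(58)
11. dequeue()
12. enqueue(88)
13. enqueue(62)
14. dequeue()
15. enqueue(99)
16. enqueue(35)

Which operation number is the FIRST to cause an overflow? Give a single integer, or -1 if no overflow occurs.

1. enqueue(73): size=1
2. dequeue(): size=0
3. dequeue(): empty, no-op, size=0
4. enqueue(71): size=1
5. enqueue(38): size=2
6. enqueue(7): size=3
7. enqueue(44): size=3=cap → OVERFLOW (fail)
8. dequeue(): size=2
9. enqueue(67): size=3
10. enqueue(58): size=3=cap → OVERFLOW (fail)
11. dequeue(): size=2
12. enqueue(88): size=3
13. enqueue(62): size=3=cap → OVERFLOW (fail)
14. dequeue(): size=2
15. enqueue(99): size=3
16. enqueue(35): size=3=cap → OVERFLOW (fail)

Answer: 7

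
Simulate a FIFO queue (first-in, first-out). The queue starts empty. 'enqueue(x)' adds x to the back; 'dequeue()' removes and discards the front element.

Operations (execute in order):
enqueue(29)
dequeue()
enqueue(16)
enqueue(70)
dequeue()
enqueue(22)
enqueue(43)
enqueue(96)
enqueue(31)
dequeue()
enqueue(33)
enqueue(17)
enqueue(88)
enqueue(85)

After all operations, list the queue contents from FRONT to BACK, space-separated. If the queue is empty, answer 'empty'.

Answer: 22 43 96 31 33 17 88 85

Derivation:
enqueue(29): [29]
dequeue(): []
enqueue(16): [16]
enqueue(70): [16, 70]
dequeue(): [70]
enqueue(22): [70, 22]
enqueue(43): [70, 22, 43]
enqueue(96): [70, 22, 43, 96]
enqueue(31): [70, 22, 43, 96, 31]
dequeue(): [22, 43, 96, 31]
enqueue(33): [22, 43, 96, 31, 33]
enqueue(17): [22, 43, 96, 31, 33, 17]
enqueue(88): [22, 43, 96, 31, 33, 17, 88]
enqueue(85): [22, 43, 96, 31, 33, 17, 88, 85]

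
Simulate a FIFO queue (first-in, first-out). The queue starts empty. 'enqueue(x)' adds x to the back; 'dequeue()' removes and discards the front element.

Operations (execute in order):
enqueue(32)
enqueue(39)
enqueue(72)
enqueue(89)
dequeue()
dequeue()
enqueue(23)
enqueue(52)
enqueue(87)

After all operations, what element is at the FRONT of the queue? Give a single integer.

enqueue(32): queue = [32]
enqueue(39): queue = [32, 39]
enqueue(72): queue = [32, 39, 72]
enqueue(89): queue = [32, 39, 72, 89]
dequeue(): queue = [39, 72, 89]
dequeue(): queue = [72, 89]
enqueue(23): queue = [72, 89, 23]
enqueue(52): queue = [72, 89, 23, 52]
enqueue(87): queue = [72, 89, 23, 52, 87]

Answer: 72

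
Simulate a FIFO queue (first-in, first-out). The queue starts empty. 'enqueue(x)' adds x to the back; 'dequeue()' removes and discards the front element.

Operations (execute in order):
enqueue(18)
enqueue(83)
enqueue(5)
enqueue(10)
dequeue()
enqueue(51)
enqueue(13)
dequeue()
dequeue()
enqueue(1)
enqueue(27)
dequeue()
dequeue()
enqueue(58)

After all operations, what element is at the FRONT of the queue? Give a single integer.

enqueue(18): queue = [18]
enqueue(83): queue = [18, 83]
enqueue(5): queue = [18, 83, 5]
enqueue(10): queue = [18, 83, 5, 10]
dequeue(): queue = [83, 5, 10]
enqueue(51): queue = [83, 5, 10, 51]
enqueue(13): queue = [83, 5, 10, 51, 13]
dequeue(): queue = [5, 10, 51, 13]
dequeue(): queue = [10, 51, 13]
enqueue(1): queue = [10, 51, 13, 1]
enqueue(27): queue = [10, 51, 13, 1, 27]
dequeue(): queue = [51, 13, 1, 27]
dequeue(): queue = [13, 1, 27]
enqueue(58): queue = [13, 1, 27, 58]

Answer: 13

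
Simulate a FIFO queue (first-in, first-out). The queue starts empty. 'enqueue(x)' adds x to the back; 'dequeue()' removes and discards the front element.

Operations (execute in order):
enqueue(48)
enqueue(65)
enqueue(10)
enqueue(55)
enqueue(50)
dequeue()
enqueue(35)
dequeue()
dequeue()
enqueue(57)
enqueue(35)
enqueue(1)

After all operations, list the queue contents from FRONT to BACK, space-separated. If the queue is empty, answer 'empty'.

Answer: 55 50 35 57 35 1

Derivation:
enqueue(48): [48]
enqueue(65): [48, 65]
enqueue(10): [48, 65, 10]
enqueue(55): [48, 65, 10, 55]
enqueue(50): [48, 65, 10, 55, 50]
dequeue(): [65, 10, 55, 50]
enqueue(35): [65, 10, 55, 50, 35]
dequeue(): [10, 55, 50, 35]
dequeue(): [55, 50, 35]
enqueue(57): [55, 50, 35, 57]
enqueue(35): [55, 50, 35, 57, 35]
enqueue(1): [55, 50, 35, 57, 35, 1]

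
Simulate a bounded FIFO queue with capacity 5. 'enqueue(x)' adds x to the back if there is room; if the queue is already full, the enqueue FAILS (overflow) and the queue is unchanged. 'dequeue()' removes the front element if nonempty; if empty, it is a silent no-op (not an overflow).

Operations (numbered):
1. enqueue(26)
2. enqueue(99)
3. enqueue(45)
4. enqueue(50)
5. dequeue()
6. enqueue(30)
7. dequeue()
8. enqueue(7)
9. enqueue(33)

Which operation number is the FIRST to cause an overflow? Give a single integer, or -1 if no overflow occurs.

Answer: -1

Derivation:
1. enqueue(26): size=1
2. enqueue(99): size=2
3. enqueue(45): size=3
4. enqueue(50): size=4
5. dequeue(): size=3
6. enqueue(30): size=4
7. dequeue(): size=3
8. enqueue(7): size=4
9. enqueue(33): size=5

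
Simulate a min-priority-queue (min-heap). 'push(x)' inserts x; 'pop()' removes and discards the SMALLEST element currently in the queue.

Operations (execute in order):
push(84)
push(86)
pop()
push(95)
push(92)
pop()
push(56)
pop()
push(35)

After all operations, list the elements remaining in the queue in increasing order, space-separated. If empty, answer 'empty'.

push(84): heap contents = [84]
push(86): heap contents = [84, 86]
pop() → 84: heap contents = [86]
push(95): heap contents = [86, 95]
push(92): heap contents = [86, 92, 95]
pop() → 86: heap contents = [92, 95]
push(56): heap contents = [56, 92, 95]
pop() → 56: heap contents = [92, 95]
push(35): heap contents = [35, 92, 95]

Answer: 35 92 95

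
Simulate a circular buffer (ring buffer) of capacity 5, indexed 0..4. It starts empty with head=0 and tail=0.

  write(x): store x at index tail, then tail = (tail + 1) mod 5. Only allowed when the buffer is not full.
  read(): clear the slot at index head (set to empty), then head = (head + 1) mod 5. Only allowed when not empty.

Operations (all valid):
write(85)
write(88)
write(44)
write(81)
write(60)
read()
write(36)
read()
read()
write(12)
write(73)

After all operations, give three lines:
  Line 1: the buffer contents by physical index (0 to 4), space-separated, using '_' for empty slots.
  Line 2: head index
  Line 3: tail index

Answer: 36 12 73 81 60
3
3

Derivation:
write(85): buf=[85 _ _ _ _], head=0, tail=1, size=1
write(88): buf=[85 88 _ _ _], head=0, tail=2, size=2
write(44): buf=[85 88 44 _ _], head=0, tail=3, size=3
write(81): buf=[85 88 44 81 _], head=0, tail=4, size=4
write(60): buf=[85 88 44 81 60], head=0, tail=0, size=5
read(): buf=[_ 88 44 81 60], head=1, tail=0, size=4
write(36): buf=[36 88 44 81 60], head=1, tail=1, size=5
read(): buf=[36 _ 44 81 60], head=2, tail=1, size=4
read(): buf=[36 _ _ 81 60], head=3, tail=1, size=3
write(12): buf=[36 12 _ 81 60], head=3, tail=2, size=4
write(73): buf=[36 12 73 81 60], head=3, tail=3, size=5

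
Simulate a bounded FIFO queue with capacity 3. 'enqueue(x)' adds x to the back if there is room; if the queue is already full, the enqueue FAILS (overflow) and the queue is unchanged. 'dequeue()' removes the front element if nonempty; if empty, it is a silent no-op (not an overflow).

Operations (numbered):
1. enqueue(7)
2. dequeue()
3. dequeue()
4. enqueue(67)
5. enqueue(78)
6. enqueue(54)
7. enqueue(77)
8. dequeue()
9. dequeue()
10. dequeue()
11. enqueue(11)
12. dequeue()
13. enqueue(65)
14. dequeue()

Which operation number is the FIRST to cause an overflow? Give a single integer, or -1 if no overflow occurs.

1. enqueue(7): size=1
2. dequeue(): size=0
3. dequeue(): empty, no-op, size=0
4. enqueue(67): size=1
5. enqueue(78): size=2
6. enqueue(54): size=3
7. enqueue(77): size=3=cap → OVERFLOW (fail)
8. dequeue(): size=2
9. dequeue(): size=1
10. dequeue(): size=0
11. enqueue(11): size=1
12. dequeue(): size=0
13. enqueue(65): size=1
14. dequeue(): size=0

Answer: 7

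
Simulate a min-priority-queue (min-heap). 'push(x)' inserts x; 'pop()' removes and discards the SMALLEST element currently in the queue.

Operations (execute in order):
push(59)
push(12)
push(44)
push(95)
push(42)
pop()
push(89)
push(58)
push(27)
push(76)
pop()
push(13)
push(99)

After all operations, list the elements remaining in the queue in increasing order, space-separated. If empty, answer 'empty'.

push(59): heap contents = [59]
push(12): heap contents = [12, 59]
push(44): heap contents = [12, 44, 59]
push(95): heap contents = [12, 44, 59, 95]
push(42): heap contents = [12, 42, 44, 59, 95]
pop() → 12: heap contents = [42, 44, 59, 95]
push(89): heap contents = [42, 44, 59, 89, 95]
push(58): heap contents = [42, 44, 58, 59, 89, 95]
push(27): heap contents = [27, 42, 44, 58, 59, 89, 95]
push(76): heap contents = [27, 42, 44, 58, 59, 76, 89, 95]
pop() → 27: heap contents = [42, 44, 58, 59, 76, 89, 95]
push(13): heap contents = [13, 42, 44, 58, 59, 76, 89, 95]
push(99): heap contents = [13, 42, 44, 58, 59, 76, 89, 95, 99]

Answer: 13 42 44 58 59 76 89 95 99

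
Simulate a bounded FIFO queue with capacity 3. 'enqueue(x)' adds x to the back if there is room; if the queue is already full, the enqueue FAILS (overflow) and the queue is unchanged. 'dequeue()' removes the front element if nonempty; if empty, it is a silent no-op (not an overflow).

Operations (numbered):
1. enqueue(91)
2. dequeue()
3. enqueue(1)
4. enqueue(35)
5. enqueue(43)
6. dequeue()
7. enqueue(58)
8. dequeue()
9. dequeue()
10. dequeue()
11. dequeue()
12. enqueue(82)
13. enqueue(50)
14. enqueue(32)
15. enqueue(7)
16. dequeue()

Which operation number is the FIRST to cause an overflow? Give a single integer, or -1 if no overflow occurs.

1. enqueue(91): size=1
2. dequeue(): size=0
3. enqueue(1): size=1
4. enqueue(35): size=2
5. enqueue(43): size=3
6. dequeue(): size=2
7. enqueue(58): size=3
8. dequeue(): size=2
9. dequeue(): size=1
10. dequeue(): size=0
11. dequeue(): empty, no-op, size=0
12. enqueue(82): size=1
13. enqueue(50): size=2
14. enqueue(32): size=3
15. enqueue(7): size=3=cap → OVERFLOW (fail)
16. dequeue(): size=2

Answer: 15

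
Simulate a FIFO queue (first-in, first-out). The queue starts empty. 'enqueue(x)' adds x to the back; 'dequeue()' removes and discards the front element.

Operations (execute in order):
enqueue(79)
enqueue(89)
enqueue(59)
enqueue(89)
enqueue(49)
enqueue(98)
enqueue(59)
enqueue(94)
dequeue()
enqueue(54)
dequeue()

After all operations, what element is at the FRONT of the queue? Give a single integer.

enqueue(79): queue = [79]
enqueue(89): queue = [79, 89]
enqueue(59): queue = [79, 89, 59]
enqueue(89): queue = [79, 89, 59, 89]
enqueue(49): queue = [79, 89, 59, 89, 49]
enqueue(98): queue = [79, 89, 59, 89, 49, 98]
enqueue(59): queue = [79, 89, 59, 89, 49, 98, 59]
enqueue(94): queue = [79, 89, 59, 89, 49, 98, 59, 94]
dequeue(): queue = [89, 59, 89, 49, 98, 59, 94]
enqueue(54): queue = [89, 59, 89, 49, 98, 59, 94, 54]
dequeue(): queue = [59, 89, 49, 98, 59, 94, 54]

Answer: 59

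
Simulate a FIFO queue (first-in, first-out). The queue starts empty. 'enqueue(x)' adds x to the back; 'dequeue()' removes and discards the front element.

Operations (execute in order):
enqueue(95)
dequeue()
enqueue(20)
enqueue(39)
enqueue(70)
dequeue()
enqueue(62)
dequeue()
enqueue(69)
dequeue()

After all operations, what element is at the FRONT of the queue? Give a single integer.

enqueue(95): queue = [95]
dequeue(): queue = []
enqueue(20): queue = [20]
enqueue(39): queue = [20, 39]
enqueue(70): queue = [20, 39, 70]
dequeue(): queue = [39, 70]
enqueue(62): queue = [39, 70, 62]
dequeue(): queue = [70, 62]
enqueue(69): queue = [70, 62, 69]
dequeue(): queue = [62, 69]

Answer: 62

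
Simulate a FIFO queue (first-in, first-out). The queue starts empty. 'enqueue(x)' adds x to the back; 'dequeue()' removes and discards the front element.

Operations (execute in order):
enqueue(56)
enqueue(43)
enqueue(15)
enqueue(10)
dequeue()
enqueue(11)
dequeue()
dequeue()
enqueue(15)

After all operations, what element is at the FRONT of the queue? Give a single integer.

Answer: 10

Derivation:
enqueue(56): queue = [56]
enqueue(43): queue = [56, 43]
enqueue(15): queue = [56, 43, 15]
enqueue(10): queue = [56, 43, 15, 10]
dequeue(): queue = [43, 15, 10]
enqueue(11): queue = [43, 15, 10, 11]
dequeue(): queue = [15, 10, 11]
dequeue(): queue = [10, 11]
enqueue(15): queue = [10, 11, 15]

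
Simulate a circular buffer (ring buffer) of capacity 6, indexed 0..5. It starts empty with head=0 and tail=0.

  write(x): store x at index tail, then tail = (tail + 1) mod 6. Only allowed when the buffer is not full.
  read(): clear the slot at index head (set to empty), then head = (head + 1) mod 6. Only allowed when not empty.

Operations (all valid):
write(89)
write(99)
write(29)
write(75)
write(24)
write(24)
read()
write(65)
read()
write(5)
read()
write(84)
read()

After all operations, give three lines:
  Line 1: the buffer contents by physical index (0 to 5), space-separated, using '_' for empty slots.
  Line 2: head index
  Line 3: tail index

Answer: 65 5 84 _ 24 24
4
3

Derivation:
write(89): buf=[89 _ _ _ _ _], head=0, tail=1, size=1
write(99): buf=[89 99 _ _ _ _], head=0, tail=2, size=2
write(29): buf=[89 99 29 _ _ _], head=0, tail=3, size=3
write(75): buf=[89 99 29 75 _ _], head=0, tail=4, size=4
write(24): buf=[89 99 29 75 24 _], head=0, tail=5, size=5
write(24): buf=[89 99 29 75 24 24], head=0, tail=0, size=6
read(): buf=[_ 99 29 75 24 24], head=1, tail=0, size=5
write(65): buf=[65 99 29 75 24 24], head=1, tail=1, size=6
read(): buf=[65 _ 29 75 24 24], head=2, tail=1, size=5
write(5): buf=[65 5 29 75 24 24], head=2, tail=2, size=6
read(): buf=[65 5 _ 75 24 24], head=3, tail=2, size=5
write(84): buf=[65 5 84 75 24 24], head=3, tail=3, size=6
read(): buf=[65 5 84 _ 24 24], head=4, tail=3, size=5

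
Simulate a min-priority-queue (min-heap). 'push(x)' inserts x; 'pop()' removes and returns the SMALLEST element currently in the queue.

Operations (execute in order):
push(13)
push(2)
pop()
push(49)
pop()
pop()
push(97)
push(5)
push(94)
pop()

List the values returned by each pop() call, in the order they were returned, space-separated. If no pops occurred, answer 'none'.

push(13): heap contents = [13]
push(2): heap contents = [2, 13]
pop() → 2: heap contents = [13]
push(49): heap contents = [13, 49]
pop() → 13: heap contents = [49]
pop() → 49: heap contents = []
push(97): heap contents = [97]
push(5): heap contents = [5, 97]
push(94): heap contents = [5, 94, 97]
pop() → 5: heap contents = [94, 97]

Answer: 2 13 49 5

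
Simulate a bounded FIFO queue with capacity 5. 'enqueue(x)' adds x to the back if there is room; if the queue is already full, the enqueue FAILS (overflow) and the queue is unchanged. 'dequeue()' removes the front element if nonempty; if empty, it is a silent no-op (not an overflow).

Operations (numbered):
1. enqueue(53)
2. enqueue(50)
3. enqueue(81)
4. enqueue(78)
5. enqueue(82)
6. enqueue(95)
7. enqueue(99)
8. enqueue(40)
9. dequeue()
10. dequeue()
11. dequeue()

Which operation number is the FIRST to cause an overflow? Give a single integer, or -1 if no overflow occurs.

1. enqueue(53): size=1
2. enqueue(50): size=2
3. enqueue(81): size=3
4. enqueue(78): size=4
5. enqueue(82): size=5
6. enqueue(95): size=5=cap → OVERFLOW (fail)
7. enqueue(99): size=5=cap → OVERFLOW (fail)
8. enqueue(40): size=5=cap → OVERFLOW (fail)
9. dequeue(): size=4
10. dequeue(): size=3
11. dequeue(): size=2

Answer: 6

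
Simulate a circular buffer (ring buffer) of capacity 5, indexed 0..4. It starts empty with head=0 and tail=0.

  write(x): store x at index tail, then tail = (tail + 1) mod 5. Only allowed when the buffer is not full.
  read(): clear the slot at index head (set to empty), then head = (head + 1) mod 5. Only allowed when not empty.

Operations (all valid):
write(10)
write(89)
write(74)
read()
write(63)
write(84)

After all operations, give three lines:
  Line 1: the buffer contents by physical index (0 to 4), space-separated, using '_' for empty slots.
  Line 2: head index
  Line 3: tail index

write(10): buf=[10 _ _ _ _], head=0, tail=1, size=1
write(89): buf=[10 89 _ _ _], head=0, tail=2, size=2
write(74): buf=[10 89 74 _ _], head=0, tail=3, size=3
read(): buf=[_ 89 74 _ _], head=1, tail=3, size=2
write(63): buf=[_ 89 74 63 _], head=1, tail=4, size=3
write(84): buf=[_ 89 74 63 84], head=1, tail=0, size=4

Answer: _ 89 74 63 84
1
0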